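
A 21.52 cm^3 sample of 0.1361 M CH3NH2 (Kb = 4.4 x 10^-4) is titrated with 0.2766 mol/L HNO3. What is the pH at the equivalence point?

5.84

n(CH3NH2) = 0.1361 x 0.02152 = 0.002929 mol; V(HNO3) at equivalence = 0.002929/0.2766 = 0.01059 L.
At equivalence the base is fully converted to CH3NH3+; total volume = 0.03211 L, so [CH3NH3+] = 0.002929/0.03211 = 0.09122 M.
Ka(CH3NH3+) = Kw/Kb = 1.0e-14 / 4.4 x 10^-4 = 2.27e-11.
[H^+] = sqrt(Ka x [CH3NH3+]) = sqrt(2.27e-11 x 0.09122) = 1.44e-6 M.
pH = -log(1.44e-6) = 5.84.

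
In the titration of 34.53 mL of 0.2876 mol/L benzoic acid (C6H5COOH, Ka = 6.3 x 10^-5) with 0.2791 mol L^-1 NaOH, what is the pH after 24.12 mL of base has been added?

4.52

Initial n(C6H5COOH) = 0.2876 x 0.03453 = 0.009931 mol.
n(NaOH) added = 0.2791 x 0.02412 = 0.006732 mol, converting that many moles of C6H5COOH to C6H5COO-.
Remaining n(C6H5COOH) = 0.003199 mol; n(C6H5COO-) = 0.006732 mol.
By Henderson-Hasselbalch, pH = pKa + log([A^-]/[HA]) = 4.20 + log(0.006732/0.003199) = 4.20 + (+0.32) = 4.52.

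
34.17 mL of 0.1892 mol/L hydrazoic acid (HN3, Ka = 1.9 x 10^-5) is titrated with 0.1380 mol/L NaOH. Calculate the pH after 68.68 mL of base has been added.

n(acid) = 0.1892 x 0.03417 = 0.006465 mol; n(NaOH) added = 0.1380 x 0.06868 = 0.009478 mol.
Base is in excess by 0.009478 - 0.006465 = 0.003013 mol in a total volume of 0.1029 L.
[OH^-] = 0.003013/0.1029 = 0.02929 M, so pOH = 1.53 and pH = 14.00 - 1.53 = 12.47.

12.47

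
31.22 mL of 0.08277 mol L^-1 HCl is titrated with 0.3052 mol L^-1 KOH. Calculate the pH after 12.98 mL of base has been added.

n(acid) = 0.08277 x 0.03122 = 0.002584 mol; n(KOH) added = 0.3052 x 0.01298 = 0.003961 mol.
Base is in excess by 0.003961 - 0.002584 = 0.001377 mol in a total volume of 0.04420 L.
[OH^-] = 0.001377/0.04420 = 0.03116 M, so pOH = 1.51 and pH = 14.00 - 1.51 = 12.49.

12.49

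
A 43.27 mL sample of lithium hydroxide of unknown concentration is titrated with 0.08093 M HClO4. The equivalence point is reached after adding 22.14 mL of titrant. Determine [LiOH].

0.0414 M

n(HClO4) delivered = 0.08093 x 0.02214 = 0.001792 mol.
For a 1:1 reaction, n(LiOH) = 0.001792 mol.
[LiOH] = 0.001792 mol / 0.04327 L = 0.0414 M.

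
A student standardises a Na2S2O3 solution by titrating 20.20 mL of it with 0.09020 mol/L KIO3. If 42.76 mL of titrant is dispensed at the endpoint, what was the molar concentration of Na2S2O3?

1.15 M

n(KIO3) = 0.09020 x 0.04276 = 0.003857 mol.
From the balanced equation, 1 mol KIO3 reacts with 6 mol Na2S2O3, so n(Na2S2O3) = 0.003857 x 6/1 = 0.02314 mol.
[Na2S2O3] = 0.02314 / 0.02020 L = 1.15 M.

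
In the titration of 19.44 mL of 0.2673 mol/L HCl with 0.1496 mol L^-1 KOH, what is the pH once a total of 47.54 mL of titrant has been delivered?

n(acid) = 0.2673 x 0.01944 = 0.005196 mol; n(KOH) added = 0.1496 x 0.04754 = 0.007112 mol.
Base is in excess by 0.007112 - 0.005196 = 0.001916 mol in a total volume of 0.06698 L.
[OH^-] = 0.001916/0.06698 = 0.02860 M, so pOH = 1.54 and pH = 14.00 - 1.54 = 12.46.

12.46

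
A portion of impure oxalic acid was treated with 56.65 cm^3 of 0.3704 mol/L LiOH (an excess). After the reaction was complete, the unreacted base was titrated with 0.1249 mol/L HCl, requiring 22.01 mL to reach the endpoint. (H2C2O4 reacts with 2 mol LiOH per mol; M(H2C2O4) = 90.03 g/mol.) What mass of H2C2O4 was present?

0.821 g

Total n(LiOH) added = 0.3704 x 0.05665 = 0.02098 mol.
n(HCl) used = 0.1249 x 0.02201 = 0.002749 mol, which equals the excess n(LiOH).
So n(LiOH) consumed by the sample = 0.02098 - 0.002749 = 0.01823 mol.
n(H2C2O4) = 0.01823 / 2 = 0.009117 mol.
mass = 0.009117 mol x 90.03 g/mol = 0.821 g.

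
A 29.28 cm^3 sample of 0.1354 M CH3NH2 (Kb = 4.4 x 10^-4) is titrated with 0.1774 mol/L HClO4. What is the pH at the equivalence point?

5.88

n(CH3NH2) = 0.1354 x 0.02928 = 0.003965 mol; V(HClO4) at equivalence = 0.003965/0.1774 = 0.02235 L.
At equivalence the base is fully converted to CH3NH3+; total volume = 0.05163 L, so [CH3NH3+] = 0.003965/0.05163 = 0.07679 M.
Ka(CH3NH3+) = Kw/Kb = 1.0e-14 / 4.4 x 10^-4 = 2.27e-11.
[H^+] = sqrt(Ka x [CH3NH3+]) = sqrt(2.27e-11 x 0.07679) = 1.32e-6 M.
pH = -log(1.32e-6) = 5.88.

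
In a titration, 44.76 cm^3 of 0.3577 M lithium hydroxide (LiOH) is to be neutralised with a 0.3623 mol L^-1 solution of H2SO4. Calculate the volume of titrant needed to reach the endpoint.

n(LiOH) = 0.3577 mol/L x 0.04476 L = 0.01601 mol.
The neutralisation is 2 LiOH : 1 H2SO4, so n(H2SO4) = 0.01601 x 1/2 = 0.008005 mol.
V(H2SO4) = 0.008005 / 0.3623 = 0.02210 L = 22.1 mL.

22.1 mL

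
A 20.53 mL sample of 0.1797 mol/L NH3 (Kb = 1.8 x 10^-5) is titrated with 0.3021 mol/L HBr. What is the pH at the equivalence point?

n(NH3) = 0.1797 x 0.02053 = 0.003689 mol; V(HBr) at equivalence = 0.003689/0.3021 = 0.01221 L.
At equivalence the base is fully converted to NH4+; total volume = 0.03274 L, so [NH4+] = 0.003689/0.03274 = 0.1127 M.
Ka(NH4+) = Kw/Kb = 1.0e-14 / 1.8 x 10^-5 = 5.56e-10.
[H^+] = sqrt(Ka x [NH4+]) = sqrt(5.56e-10 x 0.1127) = 7.91e-6 M.
pH = -log(7.91e-6) = 5.10.

5.10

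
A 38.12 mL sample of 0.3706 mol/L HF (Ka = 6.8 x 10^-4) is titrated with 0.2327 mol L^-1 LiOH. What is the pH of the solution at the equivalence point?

n(HF) = 0.3706 x 0.03812 = 0.01413 mol; V(LiOH) at equivalence = 0.01413/0.2327 = 0.06071 L.
At equivalence all the acid is converted to F-; total volume = 0.03812 + 0.06071 = 0.09883 L, so [F-] = 0.01413/0.09883 = 0.1429 M.
Kb = Kw/Ka = 1.0e-14 / 6.8 x 10^-4 = 1.47e-11.
[OH^-] = sqrt(Kb x [F-]) = sqrt(1.47e-11 x 0.1429) = 1.45e-6 M.
pOH = 5.84, so pH = 14.00 - 5.84 = 8.16.

8.16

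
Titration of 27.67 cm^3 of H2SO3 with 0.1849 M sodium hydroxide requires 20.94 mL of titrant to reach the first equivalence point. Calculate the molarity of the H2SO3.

n(NaOH) = 0.1849 x 0.02094 = 0.003872 mol.
At the first equivalence point, 1 mol OH^- react per mol H2SO3, so n(H2SO3) = 0.003872 / 1 = 0.003872 mol.
[H2SO3] = 0.003872 / 0.02767 L = 0.140 M.

0.140 M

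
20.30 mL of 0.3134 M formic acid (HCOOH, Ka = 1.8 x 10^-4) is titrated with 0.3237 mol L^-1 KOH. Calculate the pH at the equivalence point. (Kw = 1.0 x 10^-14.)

n(HCOOH) = 0.3134 x 0.02030 = 0.006362 mol; V(KOH) at equivalence = 0.006362/0.3237 = 0.01965 L.
At equivalence all the acid is converted to HCOO-; total volume = 0.02030 + 0.01965 = 0.03995 L, so [HCOO-] = 0.006362/0.03995 = 0.1592 M.
Kb = Kw/Ka = 1.0e-14 / 1.8 x 10^-4 = 5.56e-11.
[OH^-] = sqrt(Kb x [HCOO-]) = sqrt(5.56e-11 x 0.1592) = 2.97e-6 M.
pOH = 5.53, so pH = 14.00 - 5.53 = 8.47.

8.47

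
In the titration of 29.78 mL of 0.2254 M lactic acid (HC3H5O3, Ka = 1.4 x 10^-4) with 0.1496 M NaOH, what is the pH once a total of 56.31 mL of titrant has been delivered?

12.30

n(acid) = 0.2254 x 0.02978 = 0.006712 mol; n(NaOH) added = 0.1496 x 0.05631 = 0.008424 mol.
Base is in excess by 0.008424 - 0.006712 = 0.001712 mol in a total volume of 0.08609 L.
[OH^-] = 0.001712/0.08609 = 0.01988 M, so pOH = 1.70 and pH = 14.00 - 1.70 = 12.30.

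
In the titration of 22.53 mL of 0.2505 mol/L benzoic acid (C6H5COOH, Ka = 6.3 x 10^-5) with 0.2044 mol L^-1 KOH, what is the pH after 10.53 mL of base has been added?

Initial n(C6H5COOH) = 0.2505 x 0.02253 = 0.005644 mol.
n(KOH) added = 0.2044 x 0.01053 = 0.002152 mol, converting that many moles of C6H5COOH to C6H5COO-.
Remaining n(C6H5COOH) = 0.003491 mol; n(C6H5COO-) = 0.002152 mol.
By Henderson-Hasselbalch, pH = pKa + log([A^-]/[HA]) = 4.20 + log(0.002152/0.003491) = 4.20 + (-0.21) = 3.99.

3.99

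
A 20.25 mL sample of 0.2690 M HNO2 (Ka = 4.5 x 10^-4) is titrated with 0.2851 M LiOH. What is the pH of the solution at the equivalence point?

n(HNO2) = 0.2690 x 0.02025 = 0.005447 mol; V(LiOH) at equivalence = 0.005447/0.2851 = 0.01911 L.
At equivalence all the acid is converted to NO2-; total volume = 0.02025 + 0.01911 = 0.03936 L, so [NO2-] = 0.005447/0.03936 = 0.1384 M.
Kb = Kw/Ka = 1.0e-14 / 4.5 x 10^-4 = 2.22e-11.
[OH^-] = sqrt(Kb x [NO2-]) = sqrt(2.22e-11 x 0.1384) = 1.75e-6 M.
pOH = 5.76, so pH = 14.00 - 5.76 = 8.24.

8.24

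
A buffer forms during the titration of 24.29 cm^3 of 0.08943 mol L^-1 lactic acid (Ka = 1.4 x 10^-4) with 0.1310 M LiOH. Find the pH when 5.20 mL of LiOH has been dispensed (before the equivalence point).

3.51

Initial n(HC3H5O3) = 0.08943 x 0.02429 = 0.002172 mol.
n(LiOH) added = 0.1310 x 0.005200 = 0.0006812 mol, converting that many moles of HC3H5O3 to C3H5O3-.
Remaining n(HC3H5O3) = 0.001491 mol; n(C3H5O3-) = 0.0006812 mol.
By Henderson-Hasselbalch, pH = pKa + log([A^-]/[HA]) = 3.85 + log(0.0006812/0.001491) = 3.85 + (-0.34) = 3.51.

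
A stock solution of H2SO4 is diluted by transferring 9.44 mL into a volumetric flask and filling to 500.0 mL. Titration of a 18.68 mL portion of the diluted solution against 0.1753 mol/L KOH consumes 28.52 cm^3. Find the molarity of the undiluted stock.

n(KOH) = 0.1753 x 0.02852 = 0.005000 mol.
n(H2SO4) in the aliquot = 0.005000 x 1/2 = 0.002500 mol.
[diluted H2SO4] = 0.002500 / 0.01868 = 0.1338 M.
Dilution factor = 500.0/9.440 = 52.97, so [stock] = 0.1338 x 52.97 = 7.09 M.

7.09 M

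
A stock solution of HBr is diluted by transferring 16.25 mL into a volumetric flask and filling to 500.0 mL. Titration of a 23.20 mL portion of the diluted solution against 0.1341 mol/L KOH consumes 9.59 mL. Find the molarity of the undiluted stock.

1.71 M

n(KOH) = 0.1341 x 0.009590 = 0.001286 mol.
n(HBr) in the aliquot = 0.001286 mol.
[diluted HBr] = 0.001286 / 0.02320 = 0.05543 M.
Dilution factor = 500.0/16.25 = 30.77, so [stock] = 0.05543 x 30.77 = 1.71 M.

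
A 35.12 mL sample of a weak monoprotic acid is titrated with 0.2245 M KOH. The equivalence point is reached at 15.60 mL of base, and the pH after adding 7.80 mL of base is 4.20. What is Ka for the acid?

7.80 mL is half of the equivalence volume, so this is the half-equivalence point where [HA] = [A^-].
At half-equivalence pH = pKa, so pKa = 4.20.
Ka = 10^(-4.20) = 6.3 x 10^-5.

6.3 x 10^-5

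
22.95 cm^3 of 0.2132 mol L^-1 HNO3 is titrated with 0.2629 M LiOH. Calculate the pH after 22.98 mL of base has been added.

12.40

n(acid) = 0.2132 x 0.02295 = 0.004893 mol; n(LiOH) added = 0.2629 x 0.02298 = 0.006041 mol.
Base is in excess by 0.006041 - 0.004893 = 0.001149 mol in a total volume of 0.04593 L.
[OH^-] = 0.001149/0.04593 = 0.02501 M, so pOH = 1.60 and pH = 14.00 - 1.60 = 12.40.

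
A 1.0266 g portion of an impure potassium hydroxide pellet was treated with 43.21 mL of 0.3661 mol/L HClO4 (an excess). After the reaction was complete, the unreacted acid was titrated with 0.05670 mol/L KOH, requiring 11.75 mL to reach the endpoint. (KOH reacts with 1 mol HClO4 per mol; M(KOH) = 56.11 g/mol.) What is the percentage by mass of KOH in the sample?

82.8%

Total n(HClO4) added = 0.3661 x 0.04321 = 0.01582 mol.
n(KOH) used = 0.05670 x 0.01175 = 0.0006662 mol, which equals the excess n(HClO4).
So n(HClO4) consumed by the sample = 0.01582 - 0.0006662 = 0.01515 mol.
n(KOH) = 0.01515 / 1 = 0.01515 mol.
mass KOH = 0.01515 x 56.11 = 0.8502 g, so %KOH = 0.8502/1.0266 x 100 = 82.8%.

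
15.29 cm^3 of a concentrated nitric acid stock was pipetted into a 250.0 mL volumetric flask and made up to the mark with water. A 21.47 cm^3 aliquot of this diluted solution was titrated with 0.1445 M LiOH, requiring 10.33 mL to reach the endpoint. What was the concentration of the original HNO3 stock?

n(LiOH) = 0.1445 x 0.01033 = 0.001493 mol.
n(HNO3) in the aliquot = 0.001493 mol.
[diluted HNO3] = 0.001493 / 0.02147 = 0.06952 M.
Dilution factor = 250.0/15.29 = 16.35, so [stock] = 0.06952 x 16.35 = 1.14 M.

1.14 M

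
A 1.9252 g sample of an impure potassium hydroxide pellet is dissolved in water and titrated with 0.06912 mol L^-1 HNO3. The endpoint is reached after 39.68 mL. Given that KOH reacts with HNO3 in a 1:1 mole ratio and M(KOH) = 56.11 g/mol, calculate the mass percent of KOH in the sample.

n(HNO3) = 0.06912 x 0.03968 = 0.002743 mol.
n(KOH) = 0.002743 / 1 = 0.002743 mol.
mass of KOH = 0.002743 x 56.11 = 0.1539 g.
% purity = 0.1539 / 1.9252 x 100 = 7.99%.

7.99%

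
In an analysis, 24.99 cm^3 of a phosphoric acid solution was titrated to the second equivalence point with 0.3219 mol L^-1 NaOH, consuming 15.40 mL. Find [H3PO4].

n(NaOH) = 0.3219 x 0.01540 = 0.004957 mol.
At the second equivalence point, 2 mol OH^- react per mol H3PO4, so n(H3PO4) = 0.004957 / 2 = 0.002479 mol.
[H3PO4] = 0.002479 / 0.02499 L = 0.0992 M.

0.0992 M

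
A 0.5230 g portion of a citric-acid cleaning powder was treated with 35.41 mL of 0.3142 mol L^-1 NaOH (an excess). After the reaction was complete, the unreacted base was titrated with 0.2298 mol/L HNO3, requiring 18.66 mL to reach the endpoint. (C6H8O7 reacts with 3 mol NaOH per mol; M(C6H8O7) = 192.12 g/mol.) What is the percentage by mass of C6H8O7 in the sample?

Total n(NaOH) added = 0.3142 x 0.03541 = 0.01113 mol.
n(HNO3) used = 0.2298 x 0.01866 = 0.004288 mol, which equals the excess n(NaOH).
So n(NaOH) consumed by the sample = 0.01113 - 0.004288 = 0.006838 mol.
n(C6H8O7) = 0.006838 / 3 = 0.002279 mol.
mass C6H8O7 = 0.002279 x 192.12 = 0.4379 g, so %C6H8O7 = 0.4379/0.5230 x 100 = 83.7%.

83.7%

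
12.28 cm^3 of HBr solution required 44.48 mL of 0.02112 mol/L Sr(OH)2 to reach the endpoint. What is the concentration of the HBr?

n(Sr(OH)2) delivered = 0.02112 x 0.04448 = 0.0009394 mol.
The reaction is 2 HBr + 1 Sr(OH)2, so n(HBr) = 0.0009394 x 2/1 = 0.001879 mol.
[HBr] = 0.001879 mol / 0.01228 L = 0.153 M.

0.153 M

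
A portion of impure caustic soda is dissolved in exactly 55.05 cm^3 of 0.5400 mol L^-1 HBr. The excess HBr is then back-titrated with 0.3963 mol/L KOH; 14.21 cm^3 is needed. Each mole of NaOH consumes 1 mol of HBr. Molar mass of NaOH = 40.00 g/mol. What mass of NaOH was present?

Total n(HBr) added = 0.5400 x 0.05505 = 0.02973 mol.
n(KOH) used = 0.3963 x 0.01421 = 0.005631 mol, which equals the excess n(HBr).
So n(HBr) consumed by the sample = 0.02973 - 0.005631 = 0.02410 mol.
n(NaOH) = 0.02410 / 1 = 0.02410 mol.
mass = 0.02410 mol x 40.00 g/mol = 0.964 g.

0.964 g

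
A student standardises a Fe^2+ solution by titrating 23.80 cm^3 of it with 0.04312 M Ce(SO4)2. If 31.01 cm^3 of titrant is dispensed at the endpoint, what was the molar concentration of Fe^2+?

n(Ce(SO4)2) = 0.04312 x 0.03101 = 0.001337 mol.
From the balanced equation, 1 mol Ce(SO4)2 reacts with 1 mol Fe^2+, so n(Fe^2+) = 0.001337 x 1/1 = 0.001337 mol.
[Fe^2+] = 0.001337 / 0.02380 L = 0.0562 M.

0.0562 M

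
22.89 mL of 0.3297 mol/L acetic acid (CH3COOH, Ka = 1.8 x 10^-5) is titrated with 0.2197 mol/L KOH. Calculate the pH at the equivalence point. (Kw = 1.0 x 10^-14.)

n(CH3COOH) = 0.3297 x 0.02289 = 0.007547 mol; V(KOH) at equivalence = 0.007547/0.2197 = 0.03435 L.
At equivalence all the acid is converted to CH3COO-; total volume = 0.02289 + 0.03435 = 0.05724 L, so [CH3COO-] = 0.007547/0.05724 = 0.1318 M.
Kb = Kw/Ka = 1.0e-14 / 1.8 x 10^-5 = 5.56e-10.
[OH^-] = sqrt(Kb x [CH3COO-]) = sqrt(5.56e-10 x 0.1318) = 8.56e-6 M.
pOH = 5.07, so pH = 14.00 - 5.07 = 8.93.

8.93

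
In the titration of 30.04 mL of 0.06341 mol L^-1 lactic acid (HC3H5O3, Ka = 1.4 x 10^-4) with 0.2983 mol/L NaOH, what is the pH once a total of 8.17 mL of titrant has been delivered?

12.14

n(acid) = 0.06341 x 0.03004 = 0.001905 mol; n(NaOH) added = 0.2983 x 0.008170 = 0.002437 mol.
Base is in excess by 0.002437 - 0.001905 = 0.0005323 mol in a total volume of 0.03821 L.
[OH^-] = 0.0005323/0.03821 = 0.01393 M, so pOH = 1.86 and pH = 14.00 - 1.86 = 12.14.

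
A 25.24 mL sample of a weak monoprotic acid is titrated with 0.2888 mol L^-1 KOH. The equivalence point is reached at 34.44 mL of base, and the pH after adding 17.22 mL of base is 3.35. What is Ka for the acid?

4.5 x 10^-4

17.22 mL is half of the equivalence volume, so this is the half-equivalence point where [HA] = [A^-].
At half-equivalence pH = pKa, so pKa = 3.35.
Ka = 10^(-3.35) = 4.5 x 10^-4.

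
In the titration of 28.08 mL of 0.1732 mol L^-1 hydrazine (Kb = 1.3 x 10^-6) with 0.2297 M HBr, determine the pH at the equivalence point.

4.56

n(N2H4) = 0.1732 x 0.02808 = 0.004863 mol; V(HBr) at equivalence = 0.004863/0.2297 = 0.02117 L.
At equivalence the base is fully converted to N2H5+; total volume = 0.04925 L, so [N2H5+] = 0.004863/0.04925 = 0.09874 M.
Ka(N2H5+) = Kw/Kb = 1.0e-14 / 1.3 x 10^-6 = 7.69e-9.
[H^+] = sqrt(Ka x [N2H5+]) = sqrt(7.69e-9 x 0.09874) = 2.76e-5 M.
pH = -log(2.76e-5) = 4.56.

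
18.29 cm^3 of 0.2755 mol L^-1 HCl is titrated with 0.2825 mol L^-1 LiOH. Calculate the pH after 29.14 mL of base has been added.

n(acid) = 0.2755 x 0.01829 = 0.005039 mol; n(LiOH) added = 0.2825 x 0.02914 = 0.008232 mol.
Base is in excess by 0.008232 - 0.005039 = 0.003193 mol in a total volume of 0.04743 L.
[OH^-] = 0.003193/0.04743 = 0.06732 M, so pOH = 1.17 and pH = 14.00 - 1.17 = 12.83.

12.83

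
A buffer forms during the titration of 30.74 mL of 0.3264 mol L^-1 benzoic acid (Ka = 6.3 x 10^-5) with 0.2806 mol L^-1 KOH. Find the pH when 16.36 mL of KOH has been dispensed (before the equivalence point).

4.13

Initial n(C6H5COOH) = 0.3264 x 0.03074 = 0.01003 mol.
n(KOH) added = 0.2806 x 0.01636 = 0.004591 mol, converting that many moles of C6H5COOH to C6H5COO-.
Remaining n(C6H5COOH) = 0.005443 mol; n(C6H5COO-) = 0.004591 mol.
By Henderson-Hasselbalch, pH = pKa + log([A^-]/[HA]) = 4.20 + log(0.004591/0.005443) = 4.20 + (-0.07) = 4.13.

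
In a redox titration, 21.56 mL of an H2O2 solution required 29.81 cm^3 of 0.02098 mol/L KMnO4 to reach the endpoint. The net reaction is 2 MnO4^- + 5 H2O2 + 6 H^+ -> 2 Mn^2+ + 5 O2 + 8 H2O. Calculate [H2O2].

0.0725 M

n(KMnO4) = 0.02098 x 0.02981 = 0.0006254 mol.
From the balanced equation, 2 mol KMnO4 reacts with 5 mol H2O2, so n(H2O2) = 0.0006254 x 5/2 = 0.001564 mol.
[H2O2] = 0.001564 / 0.02156 L = 0.0725 M.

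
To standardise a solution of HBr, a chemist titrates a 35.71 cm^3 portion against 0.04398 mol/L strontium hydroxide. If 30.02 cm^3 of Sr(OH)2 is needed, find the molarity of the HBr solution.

0.0739 M

n(Sr(OH)2) delivered = 0.04398 x 0.03002 = 0.001320 mol.
The reaction is 2 HBr + 1 Sr(OH)2, so n(HBr) = 0.001320 x 2/1 = 0.002641 mol.
[HBr] = 0.002641 mol / 0.03571 L = 0.0739 M.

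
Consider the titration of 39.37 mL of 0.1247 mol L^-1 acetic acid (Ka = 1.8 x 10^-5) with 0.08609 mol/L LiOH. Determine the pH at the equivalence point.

n(CH3COOH) = 0.1247 x 0.03937 = 0.004909 mol; V(LiOH) at equivalence = 0.004909/0.08609 = 0.05703 L.
At equivalence all the acid is converted to CH3COO-; total volume = 0.03937 + 0.05703 = 0.09640 L, so [CH3COO-] = 0.004909/0.09640 = 0.05093 M.
Kb = Kw/Ka = 1.0e-14 / 1.8 x 10^-5 = 5.56e-10.
[OH^-] = sqrt(Kb x [CH3COO-]) = sqrt(5.56e-10 x 0.05093) = 5.32e-6 M.
pOH = 5.27, so pH = 14.00 - 5.27 = 8.73.

8.73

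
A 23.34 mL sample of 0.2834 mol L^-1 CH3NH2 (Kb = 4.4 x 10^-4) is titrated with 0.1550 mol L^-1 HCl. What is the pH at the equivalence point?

n(CH3NH2) = 0.2834 x 0.02334 = 0.006615 mol; V(HCl) at equivalence = 0.006615/0.1550 = 0.04267 L.
At equivalence the base is fully converted to CH3NH3+; total volume = 0.06601 L, so [CH3NH3+] = 0.006615/0.06601 = 0.1002 M.
Ka(CH3NH3+) = Kw/Kb = 1.0e-14 / 4.4 x 10^-4 = 2.27e-11.
[H^+] = sqrt(Ka x [CH3NH3+]) = sqrt(2.27e-11 x 0.1002) = 1.51e-6 M.
pH = -log(1.51e-6) = 5.82.

5.82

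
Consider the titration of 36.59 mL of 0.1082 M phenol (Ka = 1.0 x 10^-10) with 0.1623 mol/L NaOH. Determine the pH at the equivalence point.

11.41

n(C6H5OH) = 0.1082 x 0.03659 = 0.003959 mol; V(NaOH) at equivalence = 0.003959/0.1623 = 0.02439 L.
At equivalence all the acid is converted to C6H5O-; total volume = 0.03659 + 0.02439 = 0.06098 L, so [C6H5O-] = 0.003959/0.06098 = 0.06492 M.
Kb = Kw/Ka = 1.0e-14 / 1.0 x 10^-10 = 0.000100.
[OH^-] = sqrt(Kb x [C6H5O-]) = sqrt(0.000100 x 0.06492) = 0.00255 M.
pOH = 2.59, so pH = 14.00 - 2.59 = 11.41.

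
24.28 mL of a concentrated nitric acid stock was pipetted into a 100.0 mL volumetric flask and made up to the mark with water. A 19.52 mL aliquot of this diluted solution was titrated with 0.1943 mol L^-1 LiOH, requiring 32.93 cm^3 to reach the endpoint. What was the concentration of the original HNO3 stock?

n(LiOH) = 0.1943 x 0.03293 = 0.006398 mol.
n(HNO3) in the aliquot = 0.006398 mol.
[diluted HNO3] = 0.006398 / 0.01952 = 0.3278 M.
Dilution factor = 100.0/24.28 = 4.119, so [stock] = 0.3278 x 4.119 = 1.35 M.

1.35 M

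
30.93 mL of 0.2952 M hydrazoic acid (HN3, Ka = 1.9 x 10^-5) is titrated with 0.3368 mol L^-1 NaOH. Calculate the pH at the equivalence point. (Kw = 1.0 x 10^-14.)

n(HN3) = 0.2952 x 0.03093 = 0.009131 mol; V(NaOH) at equivalence = 0.009131/0.3368 = 0.02711 L.
At equivalence all the acid is converted to N3-; total volume = 0.03093 + 0.02711 = 0.05804 L, so [N3-] = 0.009131/0.05804 = 0.1573 M.
Kb = Kw/Ka = 1.0e-14 / 1.9 x 10^-5 = 5.26e-10.
[OH^-] = sqrt(Kb x [N3-]) = sqrt(5.26e-10 x 0.1573) = 9.10e-6 M.
pOH = 5.04, so pH = 14.00 - 5.04 = 8.96.

8.96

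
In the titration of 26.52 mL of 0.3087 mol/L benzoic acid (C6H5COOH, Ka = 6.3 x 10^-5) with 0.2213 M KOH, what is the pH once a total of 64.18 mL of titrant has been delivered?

12.82

n(acid) = 0.3087 x 0.02652 = 0.008187 mol; n(KOH) added = 0.2213 x 0.06418 = 0.01420 mol.
Base is in excess by 0.01420 - 0.008187 = 0.006016 mol in a total volume of 0.09070 L.
[OH^-] = 0.006016/0.09070 = 0.06633 M, so pOH = 1.18 and pH = 14.00 - 1.18 = 12.82.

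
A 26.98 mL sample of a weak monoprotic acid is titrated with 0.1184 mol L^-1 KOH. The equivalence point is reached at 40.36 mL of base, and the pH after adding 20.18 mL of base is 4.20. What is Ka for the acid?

6.3 x 10^-5

20.18 mL is half of the equivalence volume, so this is the half-equivalence point where [HA] = [A^-].
At half-equivalence pH = pKa, so pKa = 4.20.
Ka = 10^(-4.20) = 6.3 x 10^-5.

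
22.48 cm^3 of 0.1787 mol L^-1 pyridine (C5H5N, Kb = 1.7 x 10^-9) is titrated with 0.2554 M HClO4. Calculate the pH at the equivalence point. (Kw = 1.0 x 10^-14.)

3.10

n(C5H5N) = 0.1787 x 0.02248 = 0.004017 mol; V(HClO4) at equivalence = 0.004017/0.2554 = 0.01573 L.
At equivalence the base is fully converted to C5H5NH+; total volume = 0.03821 L, so [C5H5NH+] = 0.004017/0.03821 = 0.1051 M.
Ka(C5H5NH+) = Kw/Kb = 1.0e-14 / 1.7 x 10^-9 = 5.88e-6.
[H^+] = sqrt(Ka x [C5H5NH+]) = sqrt(5.88e-6 x 0.1051) = 0.000786 M.
pH = -log(0.000786) = 3.10.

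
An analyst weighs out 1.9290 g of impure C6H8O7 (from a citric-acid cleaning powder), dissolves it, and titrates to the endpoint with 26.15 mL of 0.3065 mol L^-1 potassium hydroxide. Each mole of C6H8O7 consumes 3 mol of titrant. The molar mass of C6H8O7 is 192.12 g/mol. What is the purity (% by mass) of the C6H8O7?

n(KOH) = 0.3065 x 0.02615 = 0.008015 mol.
n(C6H8O7) = 0.008015 / 3 = 0.002672 mol.
mass of C6H8O7 = 0.002672 x 192.12 = 0.5133 g.
% purity = 0.5133 / 1.9290 x 100 = 26.6%.

26.6%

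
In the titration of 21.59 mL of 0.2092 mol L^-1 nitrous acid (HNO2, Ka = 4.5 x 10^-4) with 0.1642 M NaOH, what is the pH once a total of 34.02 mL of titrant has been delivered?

12.28

n(acid) = 0.2092 x 0.02159 = 0.004517 mol; n(NaOH) added = 0.1642 x 0.03402 = 0.005586 mol.
Base is in excess by 0.005586 - 0.004517 = 0.001069 mol in a total volume of 0.05561 L.
[OH^-] = 0.001069/0.05561 = 0.01923 M, so pOH = 1.72 and pH = 14.00 - 1.72 = 12.28.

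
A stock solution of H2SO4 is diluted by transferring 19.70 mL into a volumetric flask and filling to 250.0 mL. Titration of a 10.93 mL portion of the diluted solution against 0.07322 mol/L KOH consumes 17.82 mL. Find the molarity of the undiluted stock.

n(KOH) = 0.07322 x 0.01782 = 0.001305 mol.
n(H2SO4) in the aliquot = 0.001305 x 1/2 = 0.0006524 mol.
[diluted H2SO4] = 0.0006524 / 0.01093 = 0.05969 M.
Dilution factor = 250.0/19.70 = 12.69, so [stock] = 0.05969 x 12.69 = 0.757 M.

0.757 M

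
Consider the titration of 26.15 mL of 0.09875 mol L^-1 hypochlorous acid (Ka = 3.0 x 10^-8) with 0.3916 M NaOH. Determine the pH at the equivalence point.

n(HClO) = 0.09875 x 0.02615 = 0.002582 mol; V(NaOH) at equivalence = 0.002582/0.3916 = 0.006594 L.
At equivalence all the acid is converted to ClO-; total volume = 0.02615 + 0.006594 = 0.03274 L, so [ClO-] = 0.002582/0.03274 = 0.07886 M.
Kb = Kw/Ka = 1.0e-14 / 3.0 x 10^-8 = 3.33e-7.
[OH^-] = sqrt(Kb x [ClO-]) = sqrt(3.33e-7 x 0.07886) = 0.000162 M.
pOH = 3.79, so pH = 14.00 - 3.79 = 10.21.

10.21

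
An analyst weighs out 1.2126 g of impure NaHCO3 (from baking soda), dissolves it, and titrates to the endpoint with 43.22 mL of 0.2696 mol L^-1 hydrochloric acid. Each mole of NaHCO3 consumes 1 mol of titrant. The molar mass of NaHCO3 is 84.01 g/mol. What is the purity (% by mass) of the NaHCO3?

n(HCl) = 0.2696 x 0.04322 = 0.01165 mol.
n(NaHCO3) = 0.01165 / 1 = 0.01165 mol.
mass of NaHCO3 = 0.01165 x 84.01 = 0.9789 g.
% purity = 0.9789 / 1.2126 x 100 = 80.7%.

80.7%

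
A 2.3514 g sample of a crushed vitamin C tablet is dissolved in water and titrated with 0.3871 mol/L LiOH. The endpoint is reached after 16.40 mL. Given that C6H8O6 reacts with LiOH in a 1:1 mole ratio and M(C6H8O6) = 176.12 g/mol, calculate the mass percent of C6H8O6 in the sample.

n(LiOH) = 0.3871 x 0.01640 = 0.006348 mol.
n(C6H8O6) = 0.006348 / 1 = 0.006348 mol.
mass of C6H8O6 = 0.006348 x 176.12 = 1.118 g.
% purity = 1.118 / 2.3514 x 100 = 47.5%.

47.5%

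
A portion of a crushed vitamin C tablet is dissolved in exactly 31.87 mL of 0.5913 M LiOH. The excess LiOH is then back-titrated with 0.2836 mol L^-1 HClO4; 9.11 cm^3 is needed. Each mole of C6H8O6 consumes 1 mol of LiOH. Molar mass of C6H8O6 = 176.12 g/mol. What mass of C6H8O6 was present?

2.86 g

Total n(LiOH) added = 0.5913 x 0.03187 = 0.01884 mol.
n(HClO4) used = 0.2836 x 0.009110 = 0.002584 mol, which equals the excess n(LiOH).
So n(LiOH) consumed by the sample = 0.01884 - 0.002584 = 0.01626 mol.
n(C6H8O6) = 0.01626 / 1 = 0.01626 mol.
mass = 0.01626 mol x 176.12 g/mol = 2.86 g.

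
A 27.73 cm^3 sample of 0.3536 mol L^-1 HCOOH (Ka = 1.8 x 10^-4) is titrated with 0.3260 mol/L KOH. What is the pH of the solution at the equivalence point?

n(HCOOH) = 0.3536 x 0.02773 = 0.009805 mol; V(KOH) at equivalence = 0.009805/0.3260 = 0.03008 L.
At equivalence all the acid is converted to HCOO-; total volume = 0.02773 + 0.03008 = 0.05781 L, so [HCOO-] = 0.009805/0.05781 = 0.1696 M.
Kb = Kw/Ka = 1.0e-14 / 1.8 x 10^-4 = 5.56e-11.
[OH^-] = sqrt(Kb x [HCOO-]) = sqrt(5.56e-11 x 0.1696) = 3.07e-6 M.
pOH = 5.51, so pH = 14.00 - 5.51 = 8.49.

8.49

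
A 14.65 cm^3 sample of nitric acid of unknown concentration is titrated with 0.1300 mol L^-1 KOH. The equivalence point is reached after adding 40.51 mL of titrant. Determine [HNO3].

0.359 M

n(KOH) delivered = 0.1300 x 0.04051 = 0.005266 mol.
For a 1:1 reaction, n(HNO3) = 0.005266 mol.
[HNO3] = 0.005266 mol / 0.01465 L = 0.359 M.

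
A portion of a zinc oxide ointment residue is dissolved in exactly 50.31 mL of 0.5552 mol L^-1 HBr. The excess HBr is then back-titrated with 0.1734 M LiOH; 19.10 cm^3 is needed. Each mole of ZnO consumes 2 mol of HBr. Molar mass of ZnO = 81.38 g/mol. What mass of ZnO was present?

1.00 g

Total n(HBr) added = 0.5552 x 0.05031 = 0.02793 mol.
n(LiOH) used = 0.1734 x 0.01910 = 0.003312 mol, which equals the excess n(HBr).
So n(HBr) consumed by the sample = 0.02793 - 0.003312 = 0.02462 mol.
n(ZnO) = 0.02462 / 2 = 0.01231 mol.
mass = 0.01231 mol x 81.38 g/mol = 1.00 g.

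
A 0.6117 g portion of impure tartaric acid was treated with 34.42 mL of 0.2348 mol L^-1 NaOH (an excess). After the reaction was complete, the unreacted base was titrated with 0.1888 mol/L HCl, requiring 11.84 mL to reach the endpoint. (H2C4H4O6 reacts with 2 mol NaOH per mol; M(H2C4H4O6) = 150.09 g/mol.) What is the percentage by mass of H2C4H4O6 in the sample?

Total n(NaOH) added = 0.2348 x 0.03442 = 0.008082 mol.
n(HCl) used = 0.1888 x 0.01184 = 0.002235 mol, which equals the excess n(NaOH).
So n(NaOH) consumed by the sample = 0.008082 - 0.002235 = 0.005846 mol.
n(H2C4H4O6) = 0.005846 / 2 = 0.002923 mol.
mass H2C4H4O6 = 0.002923 x 150.09 = 0.4387 g, so %H2C4H4O6 = 0.4387/0.6117 x 100 = 71.7%.

71.7%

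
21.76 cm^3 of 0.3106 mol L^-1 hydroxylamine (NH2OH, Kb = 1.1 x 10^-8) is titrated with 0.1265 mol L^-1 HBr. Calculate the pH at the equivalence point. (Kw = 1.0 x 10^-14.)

3.54

n(NH2OH) = 0.3106 x 0.02176 = 0.006759 mol; V(HBr) at equivalence = 0.006759/0.1265 = 0.05343 L.
At equivalence the base is fully converted to NH3OH+; total volume = 0.07519 L, so [NH3OH+] = 0.006759/0.07519 = 0.08989 M.
Ka(NH3OH+) = Kw/Kb = 1.0e-14 / 1.1 x 10^-8 = 9.09e-7.
[H^+] = sqrt(Ka x [NH3OH+]) = sqrt(9.09e-7 x 0.08989) = 0.000286 M.
pH = -log(0.000286) = 3.54.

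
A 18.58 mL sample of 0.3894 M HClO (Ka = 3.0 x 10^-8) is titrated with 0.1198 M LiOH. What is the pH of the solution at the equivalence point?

n(HClO) = 0.3894 x 0.01858 = 0.007235 mol; V(LiOH) at equivalence = 0.007235/0.1198 = 0.06039 L.
At equivalence all the acid is converted to ClO-; total volume = 0.01858 + 0.06039 = 0.07897 L, so [ClO-] = 0.007235/0.07897 = 0.09161 M.
Kb = Kw/Ka = 1.0e-14 / 3.0 x 10^-8 = 3.33e-7.
[OH^-] = sqrt(Kb x [ClO-]) = sqrt(3.33e-7 x 0.09161) = 0.000175 M.
pOH = 3.76, so pH = 14.00 - 3.76 = 10.24.

10.24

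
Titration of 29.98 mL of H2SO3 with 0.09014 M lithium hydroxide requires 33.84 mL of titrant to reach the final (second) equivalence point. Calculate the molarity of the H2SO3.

n(LiOH) = 0.09014 x 0.03384 = 0.003050 mol.
At the final (second) equivalence point, 2 mol OH^- react per mol H2SO3, so n(H2SO3) = 0.003050 / 2 = 0.001525 mol.
[H2SO3] = 0.001525 / 0.02998 L = 0.0509 M.

0.0509 M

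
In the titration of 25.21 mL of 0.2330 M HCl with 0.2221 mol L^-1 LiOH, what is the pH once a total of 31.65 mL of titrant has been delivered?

12.31

n(acid) = 0.2330 x 0.02521 = 0.005874 mol; n(LiOH) added = 0.2221 x 0.03165 = 0.007029 mol.
Base is in excess by 0.007029 - 0.005874 = 0.001156 mol in a total volume of 0.05686 L.
[OH^-] = 0.001156/0.05686 = 0.02032 M, so pOH = 1.69 and pH = 14.00 - 1.69 = 12.31.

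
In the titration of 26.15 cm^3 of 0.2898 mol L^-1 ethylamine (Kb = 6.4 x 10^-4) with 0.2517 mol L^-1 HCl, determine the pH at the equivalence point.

5.84

n(C2H5NH2) = 0.2898 x 0.02615 = 0.007578 mol; V(HCl) at equivalence = 0.007578/0.2517 = 0.03011 L.
At equivalence the base is fully converted to C2H5NH3+; total volume = 0.05626 L, so [C2H5NH3+] = 0.007578/0.05626 = 0.1347 M.
Ka(C2H5NH3+) = Kw/Kb = 1.0e-14 / 6.4 x 10^-4 = 1.56e-11.
[H^+] = sqrt(Ka x [C2H5NH3+]) = sqrt(1.56e-11 x 0.1347) = 1.45e-6 M.
pH = -log(1.45e-6) = 5.84.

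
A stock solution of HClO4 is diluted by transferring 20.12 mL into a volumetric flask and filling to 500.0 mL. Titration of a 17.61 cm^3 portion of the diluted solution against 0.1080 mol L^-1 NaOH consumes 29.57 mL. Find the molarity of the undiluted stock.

4.51 M

n(NaOH) = 0.1080 x 0.02957 = 0.003194 mol.
n(HClO4) in the aliquot = 0.003194 mol.
[diluted HClO4] = 0.003194 / 0.01761 = 0.1813 M.
Dilution factor = 500.0/20.12 = 24.85, so [stock] = 0.1813 x 24.85 = 4.51 M.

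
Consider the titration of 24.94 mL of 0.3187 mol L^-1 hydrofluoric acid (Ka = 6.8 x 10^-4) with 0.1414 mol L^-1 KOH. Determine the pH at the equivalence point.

8.08

n(HF) = 0.3187 x 0.02494 = 0.007948 mol; V(KOH) at equivalence = 0.007948/0.1414 = 0.05621 L.
At equivalence all the acid is converted to F-; total volume = 0.02494 + 0.05621 = 0.08115 L, so [F-] = 0.007948/0.08115 = 0.09794 M.
Kb = Kw/Ka = 1.0e-14 / 6.8 x 10^-4 = 1.47e-11.
[OH^-] = sqrt(Kb x [F-]) = sqrt(1.47e-11 x 0.09794) = 1.20e-6 M.
pOH = 5.92, so pH = 14.00 - 5.92 = 8.08.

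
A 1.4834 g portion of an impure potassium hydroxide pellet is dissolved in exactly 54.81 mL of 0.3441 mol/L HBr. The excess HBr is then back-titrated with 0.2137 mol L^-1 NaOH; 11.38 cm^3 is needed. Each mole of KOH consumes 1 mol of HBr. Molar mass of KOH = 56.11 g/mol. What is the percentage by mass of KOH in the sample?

62.1%

Total n(HBr) added = 0.3441 x 0.05481 = 0.01886 mol.
n(NaOH) used = 0.2137 x 0.01138 = 0.002432 mol, which equals the excess n(HBr).
So n(HBr) consumed by the sample = 0.01886 - 0.002432 = 0.01643 mol.
n(KOH) = 0.01643 / 1 = 0.01643 mol.
mass KOH = 0.01643 x 56.11 = 0.9218 g, so %KOH = 0.9218/1.4834 x 100 = 62.1%.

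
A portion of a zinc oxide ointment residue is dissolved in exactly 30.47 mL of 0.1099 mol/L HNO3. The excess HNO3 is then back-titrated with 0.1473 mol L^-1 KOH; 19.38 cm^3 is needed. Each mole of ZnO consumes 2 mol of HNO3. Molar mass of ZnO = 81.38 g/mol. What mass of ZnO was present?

Total n(HNO3) added = 0.1099 x 0.03047 = 0.003349 mol.
n(KOH) used = 0.1473 x 0.01938 = 0.002855 mol, which equals the excess n(HNO3).
So n(HNO3) consumed by the sample = 0.003349 - 0.002855 = 0.0004940 mol.
n(ZnO) = 0.0004940 / 2 = 0.0002470 mol.
mass = 0.0002470 mol x 81.38 g/mol = 0.0201 g.

0.0201 g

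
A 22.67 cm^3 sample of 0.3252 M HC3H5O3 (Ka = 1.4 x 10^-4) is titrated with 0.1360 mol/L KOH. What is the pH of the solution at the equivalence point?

8.42

n(HC3H5O3) = 0.3252 x 0.02267 = 0.007372 mol; V(KOH) at equivalence = 0.007372/0.1360 = 0.05421 L.
At equivalence all the acid is converted to C3H5O3-; total volume = 0.02267 + 0.05421 = 0.07688 L, so [C3H5O3-] = 0.007372/0.07688 = 0.09590 M.
Kb = Kw/Ka = 1.0e-14 / 1.4 x 10^-4 = 7.14e-11.
[OH^-] = sqrt(Kb x [C3H5O3-]) = sqrt(7.14e-11 x 0.09590) = 2.62e-6 M.
pOH = 5.58, so pH = 14.00 - 5.58 = 8.42.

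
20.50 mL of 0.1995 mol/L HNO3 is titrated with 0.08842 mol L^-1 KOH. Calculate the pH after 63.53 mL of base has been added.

n(acid) = 0.1995 x 0.02050 = 0.004090 mol; n(KOH) added = 0.08842 x 0.06353 = 0.005617 mol.
Base is in excess by 0.005617 - 0.004090 = 0.001528 mol in a total volume of 0.08403 L.
[OH^-] = 0.001528/0.08403 = 0.01818 M, so pOH = 1.74 and pH = 14.00 - 1.74 = 12.26.

12.26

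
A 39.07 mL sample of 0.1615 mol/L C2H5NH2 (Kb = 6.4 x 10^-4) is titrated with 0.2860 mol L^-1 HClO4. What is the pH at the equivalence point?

5.90

n(C2H5NH2) = 0.1615 x 0.03907 = 0.006310 mol; V(HClO4) at equivalence = 0.006310/0.2860 = 0.02206 L.
At equivalence the base is fully converted to C2H5NH3+; total volume = 0.06113 L, so [C2H5NH3+] = 0.006310/0.06113 = 0.1032 M.
Ka(C2H5NH3+) = Kw/Kb = 1.0e-14 / 6.4 x 10^-4 = 1.56e-11.
[H^+] = sqrt(Ka x [C2H5NH3+]) = sqrt(1.56e-11 x 0.1032) = 1.27e-6 M.
pH = -log(1.27e-6) = 5.90.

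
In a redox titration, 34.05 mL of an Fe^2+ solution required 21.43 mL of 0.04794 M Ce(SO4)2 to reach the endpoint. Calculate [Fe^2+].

0.0302 M

n(Ce(SO4)2) = 0.04794 x 0.02143 = 0.001027 mol.
From the balanced equation, 1 mol Ce(SO4)2 reacts with 1 mol Fe^2+, so n(Fe^2+) = 0.001027 x 1/1 = 0.001027 mol.
[Fe^2+] = 0.001027 / 0.03405 L = 0.0302 M.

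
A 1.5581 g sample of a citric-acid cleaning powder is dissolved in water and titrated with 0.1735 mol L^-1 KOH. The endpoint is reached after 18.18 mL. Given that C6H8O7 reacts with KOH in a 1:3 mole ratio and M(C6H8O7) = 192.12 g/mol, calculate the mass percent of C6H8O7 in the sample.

13.0%

n(KOH) = 0.1735 x 0.01818 = 0.003154 mol.
n(C6H8O7) = 0.003154 / 3 = 0.001051 mol.
mass of C6H8O7 = 0.001051 x 192.12 = 0.2020 g.
% purity = 0.2020 / 1.5581 x 100 = 13.0%.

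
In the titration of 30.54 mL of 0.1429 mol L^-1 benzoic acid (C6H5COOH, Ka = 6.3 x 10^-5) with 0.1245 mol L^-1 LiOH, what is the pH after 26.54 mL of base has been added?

Initial n(C6H5COOH) = 0.1429 x 0.03054 = 0.004364 mol.
n(LiOH) added = 0.1245 x 0.02654 = 0.003304 mol, converting that many moles of C6H5COOH to C6H5COO-.
Remaining n(C6H5COOH) = 0.001060 mol; n(C6H5COO-) = 0.003304 mol.
By Henderson-Hasselbalch, pH = pKa + log([A^-]/[HA]) = 4.20 + log(0.003304/0.001060) = 4.20 + (+0.49) = 4.69.

4.69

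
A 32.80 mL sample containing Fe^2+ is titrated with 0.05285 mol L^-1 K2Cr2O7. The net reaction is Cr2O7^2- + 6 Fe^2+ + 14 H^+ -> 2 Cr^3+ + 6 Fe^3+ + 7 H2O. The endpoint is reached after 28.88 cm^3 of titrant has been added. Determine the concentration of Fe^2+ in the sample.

0.279 M

n(K2Cr2O7) = 0.05285 x 0.02888 = 0.001526 mol.
From the balanced equation, 1 mol K2Cr2O7 reacts with 6 mol Fe^2+, so n(Fe^2+) = 0.001526 x 6/1 = 0.009158 mol.
[Fe^2+] = 0.009158 / 0.03280 L = 0.279 M.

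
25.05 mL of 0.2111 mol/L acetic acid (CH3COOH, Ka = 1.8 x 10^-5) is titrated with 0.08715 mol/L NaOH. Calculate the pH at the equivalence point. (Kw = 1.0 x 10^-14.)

8.77

n(CH3COOH) = 0.2111 x 0.02505 = 0.005288 mol; V(NaOH) at equivalence = 0.005288/0.08715 = 0.06068 L.
At equivalence all the acid is converted to CH3COO-; total volume = 0.02505 + 0.06068 = 0.08573 L, so [CH3COO-] = 0.005288/0.08573 = 0.06168 M.
Kb = Kw/Ka = 1.0e-14 / 1.8 x 10^-5 = 5.56e-10.
[OH^-] = sqrt(Kb x [CH3COO-]) = sqrt(5.56e-10 x 0.06168) = 5.85e-6 M.
pOH = 5.23, so pH = 14.00 - 5.23 = 8.77.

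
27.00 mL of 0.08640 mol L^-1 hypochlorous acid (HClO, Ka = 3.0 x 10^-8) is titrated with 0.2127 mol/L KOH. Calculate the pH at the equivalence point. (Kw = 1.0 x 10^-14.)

n(HClO) = 0.08640 x 0.02700 = 0.002333 mol; V(KOH) at equivalence = 0.002333/0.2127 = 0.01097 L.
At equivalence all the acid is converted to ClO-; total volume = 0.02700 + 0.01097 = 0.03797 L, so [ClO-] = 0.002333/0.03797 = 0.06144 M.
Kb = Kw/Ka = 1.0e-14 / 3.0 x 10^-8 = 3.33e-7.
[OH^-] = sqrt(Kb x [ClO-]) = sqrt(3.33e-7 x 0.06144) = 0.000143 M.
pOH = 3.84, so pH = 14.00 - 3.84 = 10.16.

10.16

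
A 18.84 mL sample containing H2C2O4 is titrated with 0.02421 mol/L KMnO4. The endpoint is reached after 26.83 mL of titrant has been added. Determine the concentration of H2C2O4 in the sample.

0.0862 M

n(KMnO4) = 0.02421 x 0.02683 = 0.0006496 mol.
From the balanced equation, 2 mol KMnO4 reacts with 5 mol H2C2O4, so n(H2C2O4) = 0.0006496 x 5/2 = 0.001624 mol.
[H2C2O4] = 0.001624 / 0.01884 L = 0.0862 M.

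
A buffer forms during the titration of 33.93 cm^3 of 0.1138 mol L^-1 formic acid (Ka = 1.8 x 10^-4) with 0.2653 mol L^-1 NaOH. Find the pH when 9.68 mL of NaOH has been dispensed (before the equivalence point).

Initial n(HCOOH) = 0.1138 x 0.03393 = 0.003861 mol.
n(NaOH) added = 0.2653 x 0.009680 = 0.002568 mol, converting that many moles of HCOOH to HCOO-.
Remaining n(HCOOH) = 0.001293 mol; n(HCOO-) = 0.002568 mol.
By Henderson-Hasselbalch, pH = pKa + log([A^-]/[HA]) = 3.74 + log(0.002568/0.001293) = 3.74 + (+0.30) = 4.04.

4.04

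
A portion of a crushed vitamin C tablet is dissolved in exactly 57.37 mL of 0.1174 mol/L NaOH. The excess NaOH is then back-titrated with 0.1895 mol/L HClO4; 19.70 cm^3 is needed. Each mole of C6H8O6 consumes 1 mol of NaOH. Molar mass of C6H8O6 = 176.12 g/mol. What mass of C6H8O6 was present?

Total n(NaOH) added = 0.1174 x 0.05737 = 0.006735 mol.
n(HClO4) used = 0.1895 x 0.01970 = 0.003733 mol, which equals the excess n(NaOH).
So n(NaOH) consumed by the sample = 0.006735 - 0.003733 = 0.003002 mol.
n(C6H8O6) = 0.003002 / 1 = 0.003002 mol.
mass = 0.003002 mol x 176.12 g/mol = 0.529 g.

0.529 g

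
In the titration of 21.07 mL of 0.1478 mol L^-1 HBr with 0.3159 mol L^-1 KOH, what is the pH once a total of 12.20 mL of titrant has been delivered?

n(acid) = 0.1478 x 0.02107 = 0.003114 mol; n(KOH) added = 0.3159 x 0.01220 = 0.003854 mol.
Base is in excess by 0.003854 - 0.003114 = 0.0007398 mol in a total volume of 0.03327 L.
[OH^-] = 0.0007398/0.03327 = 0.02224 M, so pOH = 1.65 and pH = 14.00 - 1.65 = 12.35.

12.35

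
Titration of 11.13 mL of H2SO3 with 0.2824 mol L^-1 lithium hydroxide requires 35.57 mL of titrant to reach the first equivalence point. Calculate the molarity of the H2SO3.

0.903 M

n(LiOH) = 0.2824 x 0.03557 = 0.01004 mol.
At the first equivalence point, 1 mol OH^- react per mol H2SO3, so n(H2SO3) = 0.01004 / 1 = 0.01004 mol.
[H2SO3] = 0.01004 / 0.01113 L = 0.903 M.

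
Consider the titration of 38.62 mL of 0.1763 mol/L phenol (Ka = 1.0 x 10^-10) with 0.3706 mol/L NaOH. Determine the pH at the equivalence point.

n(C6H5OH) = 0.1763 x 0.03862 = 0.006809 mol; V(NaOH) at equivalence = 0.006809/0.3706 = 0.01837 L.
At equivalence all the acid is converted to C6H5O-; total volume = 0.03862 + 0.01837 = 0.05699 L, so [C6H5O-] = 0.006809/0.05699 = 0.1195 M.
Kb = Kw/Ka = 1.0e-14 / 1.0 x 10^-10 = 0.000100.
[OH^-] = sqrt(Kb x [C6H5O-]) = sqrt(0.000100 x 0.1195) = 0.00346 M.
pOH = 2.46, so pH = 14.00 - 2.46 = 11.54.

11.54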